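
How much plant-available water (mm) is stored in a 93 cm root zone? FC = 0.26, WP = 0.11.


Step 1: Available water = (FC - WP) * depth * 10
Step 2: AW = (0.26 - 0.11) * 93 * 10
Step 3: AW = 0.15 * 93 * 10
Step 4: AW = 139.5 mm

139.5


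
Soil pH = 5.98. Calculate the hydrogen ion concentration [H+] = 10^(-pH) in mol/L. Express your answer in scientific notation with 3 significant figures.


Step 1: [H+] = 10^(-pH)
Step 2: [H+] = 10^(-5.98)
Step 3: [H+] = 1.05e-06 mol/L

1.05e-06


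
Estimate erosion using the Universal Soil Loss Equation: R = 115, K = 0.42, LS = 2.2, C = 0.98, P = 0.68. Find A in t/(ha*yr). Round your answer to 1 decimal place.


Step 1: A = R * K * LS * C * P
Step 2: R * K = 115 * 0.42 = 48.3
Step 3: (R*K) * LS = 48.3 * 2.2 = 106.26
Step 4: * C * P = 106.26 * 0.98 * 0.68 = 70.8
Step 5: A = 70.8 t/(ha*yr)

70.8


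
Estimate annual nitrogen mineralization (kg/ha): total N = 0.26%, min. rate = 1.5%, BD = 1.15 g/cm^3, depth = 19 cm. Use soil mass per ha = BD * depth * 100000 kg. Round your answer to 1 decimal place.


Step 1: Soil mass per ha = BD * depth * 100000 = 1.15 * 19 * 100000 = 2185000 kg
Step 2: Total N pool = soil mass * N%/100 = 2185000 * 0.26/100 = 5681.0 kg/ha
Step 3: N mineralized = N pool * rate%/100 = 5681.0 * 1.5/100 = 85.2 kg/ha/yr

85.2


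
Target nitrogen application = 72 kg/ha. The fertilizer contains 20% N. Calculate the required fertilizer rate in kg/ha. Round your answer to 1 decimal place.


Step 1: Fertilizer rate = target N / (N content / 100)
Step 2: Rate = 72 / (20 / 100)
Step 3: Rate = 72 / 0.2
Step 4: Rate = 360.0 kg/ha

360.0


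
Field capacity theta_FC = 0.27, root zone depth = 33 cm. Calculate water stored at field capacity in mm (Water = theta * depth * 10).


Step 1: Water (mm) = theta_FC * depth (cm) * 10
Step 2: Water = 0.27 * 33 * 10
Step 3: Water = 89.1 mm

89.1


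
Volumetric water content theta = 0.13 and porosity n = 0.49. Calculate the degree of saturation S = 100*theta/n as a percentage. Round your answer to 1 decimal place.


Step 1: S = 100 * theta_v / n
Step 2: S = 100 * 0.13 / 0.49
Step 3: S = 26.5%

26.5


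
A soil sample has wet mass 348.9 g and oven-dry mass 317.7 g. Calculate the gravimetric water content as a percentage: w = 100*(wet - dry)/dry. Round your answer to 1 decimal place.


Step 1: Water mass = wet - dry = 348.9 - 317.7 = 31.2 g
Step 2: w = 100 * water mass / dry mass
Step 3: w = 100 * 31.2 / 317.7 = 9.8%

9.8


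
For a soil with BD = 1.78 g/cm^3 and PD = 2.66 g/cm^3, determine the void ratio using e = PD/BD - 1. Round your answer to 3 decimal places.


Step 1: e = PD / BD - 1
Step 2: e = 2.66 / 1.78 - 1
Step 3: e = 1.49438 - 1
Step 4: e = 0.494

0.494


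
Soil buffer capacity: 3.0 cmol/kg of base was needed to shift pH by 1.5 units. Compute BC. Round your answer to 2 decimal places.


Step 1: BC = change in base / change in pH
Step 2: BC = 3.0 / 1.5
Step 3: BC = 2.0 cmol/(kg*pH unit)

2.0


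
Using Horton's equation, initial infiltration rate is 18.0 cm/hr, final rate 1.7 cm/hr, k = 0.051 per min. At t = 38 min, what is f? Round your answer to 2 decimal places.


Step 1: f = fc + (f0 - fc) * exp(-k * t)
Step 2: exp(-0.051 * 38) = 0.143992
Step 3: f = 1.7 + (18.0 - 1.7) * 0.143992
Step 4: f = 1.7 + 16.3 * 0.143992
Step 5: f = 4.05 cm/hr

4.05


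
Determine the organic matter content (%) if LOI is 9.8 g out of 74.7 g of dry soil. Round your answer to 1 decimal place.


Step 1: OM% = 100 * LOI / sample mass
Step 2: OM = 100 * 9.8 / 74.7
Step 3: OM = 13.1%

13.1


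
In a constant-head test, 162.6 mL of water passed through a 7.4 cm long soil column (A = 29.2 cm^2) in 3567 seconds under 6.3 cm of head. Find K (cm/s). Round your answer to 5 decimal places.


Step 1: K = Q * L / (A * t * h)
Step 2: Numerator = 162.6 * 7.4 = 1203.24
Step 3: Denominator = 29.2 * 3567 * 6.3 = 656185.32
Step 4: K = 1203.24 / 656185.32 = 0.00183 cm/s

0.00183


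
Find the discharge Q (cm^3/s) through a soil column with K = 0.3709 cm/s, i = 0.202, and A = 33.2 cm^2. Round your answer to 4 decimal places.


Step 1: Apply Darcy's law: Q = K * i * A
Step 2: Q = 0.3709 * 0.202 * 33.2
Step 3: Q = 2.4874 cm^3/s

2.4874


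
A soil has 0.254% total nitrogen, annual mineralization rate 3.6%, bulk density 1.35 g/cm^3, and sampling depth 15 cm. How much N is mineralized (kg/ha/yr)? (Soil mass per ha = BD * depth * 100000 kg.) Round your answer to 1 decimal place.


Step 1: Soil mass per ha = BD * depth * 100000 = 1.35 * 15 * 100000 = 2025000 kg
Step 2: Total N pool = soil mass * N%/100 = 2025000 * 0.254/100 = 5143.5 kg/ha
Step 3: N mineralized = N pool * rate%/100 = 5143.5 * 3.6/100 = 185.2 kg/ha/yr

185.2


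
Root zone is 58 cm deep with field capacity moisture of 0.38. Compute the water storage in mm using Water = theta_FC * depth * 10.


Step 1: Water (mm) = theta_FC * depth (cm) * 10
Step 2: Water = 0.38 * 58 * 10
Step 3: Water = 220.4 mm

220.4


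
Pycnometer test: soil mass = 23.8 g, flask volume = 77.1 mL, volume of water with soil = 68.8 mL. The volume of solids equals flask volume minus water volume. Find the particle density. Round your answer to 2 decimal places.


Step 1: Volume of solids = flask volume - water volume with soil
Step 2: V_solids = 77.1 - 68.8 = 8.3 mL
Step 3: Particle density = mass / V_solids = 23.8 / 8.3 = 2.87 g/cm^3

2.87


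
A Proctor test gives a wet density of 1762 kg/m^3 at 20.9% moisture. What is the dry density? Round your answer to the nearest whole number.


Step 1: Dry density = wet density / (1 + w/100)
Step 2: Dry density = 1762 / (1 + 20.9/100)
Step 3: Dry density = 1762 / 1.209
Step 4: Dry density = 1457 kg/m^3

1457


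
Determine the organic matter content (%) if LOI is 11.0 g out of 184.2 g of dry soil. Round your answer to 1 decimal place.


Step 1: OM% = 100 * LOI / sample mass
Step 2: OM = 100 * 11.0 / 184.2
Step 3: OM = 6.0%

6.0


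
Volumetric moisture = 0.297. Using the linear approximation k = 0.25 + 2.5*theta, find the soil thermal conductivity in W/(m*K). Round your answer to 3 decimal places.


Step 1: k = 0.25 + 2.5 * theta
Step 2: k = 0.25 + 2.5 * 0.297
Step 3: k = 0.25 + 0.743
Step 4: k = 0.993 W/(m*K)

0.993


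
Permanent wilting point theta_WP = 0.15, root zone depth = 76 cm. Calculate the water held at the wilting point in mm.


Step 1: Water (mm) = theta_WP * depth * 10
Step 2: Water = 0.15 * 76 * 10
Step 3: Water = 114.0 mm

114.0


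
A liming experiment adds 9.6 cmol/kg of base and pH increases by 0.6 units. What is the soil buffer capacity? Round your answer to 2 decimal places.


Step 1: BC = change in base / change in pH
Step 2: BC = 9.6 / 0.6
Step 3: BC = 16.0 cmol/(kg*pH unit)

16.0


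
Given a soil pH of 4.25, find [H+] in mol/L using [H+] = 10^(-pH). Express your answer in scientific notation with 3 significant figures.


Step 1: [H+] = 10^(-pH)
Step 2: [H+] = 10^(-4.25)
Step 3: [H+] = 5.62e-05 mol/L

5.62e-05


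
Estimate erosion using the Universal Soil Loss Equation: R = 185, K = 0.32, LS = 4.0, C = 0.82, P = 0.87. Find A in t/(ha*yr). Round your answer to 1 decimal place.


Step 1: A = R * K * LS * C * P
Step 2: R * K = 185 * 0.32 = 59.2
Step 3: (R*K) * LS = 59.2 * 4.0 = 236.8
Step 4: * C * P = 236.8 * 0.82 * 0.87 = 168.9
Step 5: A = 168.9 t/(ha*yr)

168.9


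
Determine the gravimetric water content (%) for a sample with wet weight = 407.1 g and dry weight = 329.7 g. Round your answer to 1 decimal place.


Step 1: Water mass = wet - dry = 407.1 - 329.7 = 77.4 g
Step 2: w = 100 * water mass / dry mass
Step 3: w = 100 * 77.4 / 329.7 = 23.5%

23.5


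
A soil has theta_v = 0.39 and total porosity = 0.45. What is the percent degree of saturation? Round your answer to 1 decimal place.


Step 1: S = 100 * theta_v / n
Step 2: S = 100 * 0.39 / 0.45
Step 3: S = 86.7%

86.7


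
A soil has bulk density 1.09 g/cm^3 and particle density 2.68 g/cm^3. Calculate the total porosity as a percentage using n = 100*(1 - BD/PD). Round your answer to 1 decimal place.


Step 1: Formula: n = 100 * (1 - BD / PD)
Step 2: n = 100 * (1 - 1.09 / 2.68)
Step 3: n = 100 * (1 - 0.40672)
Step 4: n = 59.3%

59.3


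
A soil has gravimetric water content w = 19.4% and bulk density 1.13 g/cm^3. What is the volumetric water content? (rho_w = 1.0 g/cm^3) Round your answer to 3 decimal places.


Step 1: theta = (w / 100) * BD / rho_w
Step 2: theta = (19.4 / 100) * 1.13 / 1.0
Step 3: theta = 0.194 * 1.13
Step 4: theta = 0.219

0.219


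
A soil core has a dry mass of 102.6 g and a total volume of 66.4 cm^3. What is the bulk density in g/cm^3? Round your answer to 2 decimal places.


Step 1: Identify the formula: BD = dry mass / volume
Step 2: Substitute values: BD = 102.6 / 66.4
Step 3: BD = 1.55 g/cm^3

1.55


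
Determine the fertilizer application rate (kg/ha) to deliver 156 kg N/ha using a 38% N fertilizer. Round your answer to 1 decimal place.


Step 1: Fertilizer rate = target N / (N content / 100)
Step 2: Rate = 156 / (38 / 100)
Step 3: Rate = 156 / 0.38
Step 4: Rate = 410.5 kg/ha

410.5


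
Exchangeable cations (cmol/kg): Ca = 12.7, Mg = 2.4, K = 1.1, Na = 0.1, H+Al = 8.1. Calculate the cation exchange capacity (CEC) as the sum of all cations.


Step 1: CEC = Ca + Mg + K + Na + (H+Al)
Step 2: CEC = 12.7 + 2.4 + 1.1 + 0.1 + 8.1
Step 3: CEC = 24.4 cmol/kg

24.4


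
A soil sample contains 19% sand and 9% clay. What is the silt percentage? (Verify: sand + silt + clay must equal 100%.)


Step 1: sand + silt + clay = 100%
Step 2: silt = 100 - sand - clay
Step 3: silt = 100 - 19 - 9
Step 4: silt = 72%

72


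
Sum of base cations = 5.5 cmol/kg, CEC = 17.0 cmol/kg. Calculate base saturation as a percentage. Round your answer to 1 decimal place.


Step 1: BS = 100 * (sum of bases) / CEC
Step 2: BS = 100 * 5.5 / 17.0
Step 3: BS = 32.4%

32.4


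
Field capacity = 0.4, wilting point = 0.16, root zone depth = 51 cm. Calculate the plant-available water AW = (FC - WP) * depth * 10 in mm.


Step 1: Available water = (FC - WP) * depth * 10
Step 2: AW = (0.4 - 0.16) * 51 * 10
Step 3: AW = 0.24 * 51 * 10
Step 4: AW = 122.4 mm

122.4


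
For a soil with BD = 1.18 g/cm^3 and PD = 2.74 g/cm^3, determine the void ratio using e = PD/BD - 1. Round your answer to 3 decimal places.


Step 1: e = PD / BD - 1
Step 2: e = 2.74 / 1.18 - 1
Step 3: e = 2.32203 - 1
Step 4: e = 1.322

1.322


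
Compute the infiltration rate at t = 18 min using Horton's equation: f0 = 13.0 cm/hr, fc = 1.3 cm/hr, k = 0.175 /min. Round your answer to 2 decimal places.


Step 1: f = fc + (f0 - fc) * exp(-k * t)
Step 2: exp(-0.175 * 18) = 0.042852
Step 3: f = 1.3 + (13.0 - 1.3) * 0.042852
Step 4: f = 1.3 + 11.7 * 0.042852
Step 5: f = 1.8 cm/hr

1.8


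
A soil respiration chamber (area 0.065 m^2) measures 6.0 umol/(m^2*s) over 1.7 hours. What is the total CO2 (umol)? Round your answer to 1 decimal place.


Step 1: Convert time to seconds: 1.7 hr * 3600 = 6120.0 s
Step 2: Total = flux * area * time_s
Step 3: Total = 6.0 * 0.065 * 6120.0
Step 4: Total = 2386.8 umol

2386.8


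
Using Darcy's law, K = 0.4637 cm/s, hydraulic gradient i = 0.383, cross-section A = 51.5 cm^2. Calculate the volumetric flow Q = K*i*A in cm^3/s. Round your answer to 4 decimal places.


Step 1: Apply Darcy's law: Q = K * i * A
Step 2: Q = 0.4637 * 0.383 * 51.5
Step 3: Q = 9.1463 cm^3/s

9.1463


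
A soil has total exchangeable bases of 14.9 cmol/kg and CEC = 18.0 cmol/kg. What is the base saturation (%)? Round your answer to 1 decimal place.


Step 1: BS = 100 * (sum of bases) / CEC
Step 2: BS = 100 * 14.9 / 18.0
Step 3: BS = 82.8%

82.8


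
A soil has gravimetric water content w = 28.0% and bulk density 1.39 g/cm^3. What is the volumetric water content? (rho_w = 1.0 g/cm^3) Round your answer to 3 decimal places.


Step 1: theta = (w / 100) * BD / rho_w
Step 2: theta = (28.0 / 100) * 1.39 / 1.0
Step 3: theta = 0.28 * 1.39
Step 4: theta = 0.389

0.389


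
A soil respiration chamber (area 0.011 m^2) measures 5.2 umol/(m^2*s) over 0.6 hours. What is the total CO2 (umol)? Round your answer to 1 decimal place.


Step 1: Convert time to seconds: 0.6 hr * 3600 = 2160.0 s
Step 2: Total = flux * area * time_s
Step 3: Total = 5.2 * 0.011 * 2160.0
Step 4: Total = 123.6 umol

123.6


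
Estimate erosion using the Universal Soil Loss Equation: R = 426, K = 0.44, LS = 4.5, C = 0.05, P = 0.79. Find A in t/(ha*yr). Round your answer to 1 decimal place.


Step 1: A = R * K * LS * C * P
Step 2: R * K = 426 * 0.44 = 187.44
Step 3: (R*K) * LS = 187.44 * 4.5 = 843.48
Step 4: * C * P = 843.48 * 0.05 * 0.79 = 33.3
Step 5: A = 33.3 t/(ha*yr)

33.3


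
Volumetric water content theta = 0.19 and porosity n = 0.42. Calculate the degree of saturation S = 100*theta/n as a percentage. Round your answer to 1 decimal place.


Step 1: S = 100 * theta_v / n
Step 2: S = 100 * 0.19 / 0.42
Step 3: S = 45.2%

45.2


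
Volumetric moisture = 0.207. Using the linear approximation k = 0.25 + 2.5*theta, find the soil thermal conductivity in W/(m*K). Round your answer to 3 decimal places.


Step 1: k = 0.25 + 2.5 * theta
Step 2: k = 0.25 + 2.5 * 0.207
Step 3: k = 0.25 + 0.518
Step 4: k = 0.768 W/(m*K)

0.768


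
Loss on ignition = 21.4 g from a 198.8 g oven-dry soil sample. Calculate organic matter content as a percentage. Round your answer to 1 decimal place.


Step 1: OM% = 100 * LOI / sample mass
Step 2: OM = 100 * 21.4 / 198.8
Step 3: OM = 10.8%

10.8


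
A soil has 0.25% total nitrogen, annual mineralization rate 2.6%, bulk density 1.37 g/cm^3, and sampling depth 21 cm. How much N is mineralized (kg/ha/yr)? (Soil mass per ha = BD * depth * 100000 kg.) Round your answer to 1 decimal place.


Step 1: Soil mass per ha = BD * depth * 100000 = 1.37 * 21 * 100000 = 2877000 kg
Step 2: Total N pool = soil mass * N%/100 = 2877000 * 0.25/100 = 7192.5 kg/ha
Step 3: N mineralized = N pool * rate%/100 = 7192.5 * 2.6/100 = 187.0 kg/ha/yr

187.0


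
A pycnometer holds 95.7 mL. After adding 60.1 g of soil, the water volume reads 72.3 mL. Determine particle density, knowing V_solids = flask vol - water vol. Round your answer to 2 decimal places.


Step 1: Volume of solids = flask volume - water volume with soil
Step 2: V_solids = 95.7 - 72.3 = 23.4 mL
Step 3: Particle density = mass / V_solids = 60.1 / 23.4 = 2.57 g/cm^3

2.57


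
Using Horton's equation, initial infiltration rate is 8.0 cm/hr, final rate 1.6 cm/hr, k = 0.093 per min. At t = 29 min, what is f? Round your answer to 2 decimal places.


Step 1: f = fc + (f0 - fc) * exp(-k * t)
Step 2: exp(-0.093 * 29) = 0.067407
Step 3: f = 1.6 + (8.0 - 1.6) * 0.067407
Step 4: f = 1.6 + 6.4 * 0.067407
Step 5: f = 2.03 cm/hr

2.03


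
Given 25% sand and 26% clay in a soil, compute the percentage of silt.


Step 1: sand + silt + clay = 100%
Step 2: silt = 100 - sand - clay
Step 3: silt = 100 - 25 - 26
Step 4: silt = 49%

49


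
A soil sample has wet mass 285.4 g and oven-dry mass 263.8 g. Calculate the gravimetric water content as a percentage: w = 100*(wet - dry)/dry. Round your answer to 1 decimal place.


Step 1: Water mass = wet - dry = 285.4 - 263.8 = 21.6 g
Step 2: w = 100 * water mass / dry mass
Step 3: w = 100 * 21.6 / 263.8 = 8.2%

8.2


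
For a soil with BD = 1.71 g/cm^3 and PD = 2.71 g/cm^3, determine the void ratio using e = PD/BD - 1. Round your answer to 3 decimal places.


Step 1: e = PD / BD - 1
Step 2: e = 2.71 / 1.71 - 1
Step 3: e = 1.5848 - 1
Step 4: e = 0.585

0.585


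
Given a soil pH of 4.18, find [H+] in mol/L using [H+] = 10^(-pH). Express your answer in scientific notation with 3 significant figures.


Step 1: [H+] = 10^(-pH)
Step 2: [H+] = 10^(-4.18)
Step 3: [H+] = 6.61e-05 mol/L

6.61e-05


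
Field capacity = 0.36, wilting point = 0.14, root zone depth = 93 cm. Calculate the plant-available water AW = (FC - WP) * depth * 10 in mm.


Step 1: Available water = (FC - WP) * depth * 10
Step 2: AW = (0.36 - 0.14) * 93 * 10
Step 3: AW = 0.22 * 93 * 10
Step 4: AW = 204.6 mm

204.6


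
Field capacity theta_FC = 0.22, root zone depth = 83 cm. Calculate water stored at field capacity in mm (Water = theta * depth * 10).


Step 1: Water (mm) = theta_FC * depth (cm) * 10
Step 2: Water = 0.22 * 83 * 10
Step 3: Water = 182.6 mm

182.6


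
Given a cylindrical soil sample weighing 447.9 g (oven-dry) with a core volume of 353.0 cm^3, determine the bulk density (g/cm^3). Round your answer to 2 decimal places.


Step 1: Identify the formula: BD = dry mass / volume
Step 2: Substitute values: BD = 447.9 / 353.0
Step 3: BD = 1.27 g/cm^3

1.27


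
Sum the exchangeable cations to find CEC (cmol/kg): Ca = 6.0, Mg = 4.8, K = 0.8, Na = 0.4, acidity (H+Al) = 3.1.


Step 1: CEC = Ca + Mg + K + Na + (H+Al)
Step 2: CEC = 6.0 + 4.8 + 0.8 + 0.4 + 3.1
Step 3: CEC = 15.1 cmol/kg

15.1


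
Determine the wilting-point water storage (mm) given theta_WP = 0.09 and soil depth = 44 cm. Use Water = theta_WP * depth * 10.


Step 1: Water (mm) = theta_WP * depth * 10
Step 2: Water = 0.09 * 44 * 10
Step 3: Water = 39.6 mm

39.6


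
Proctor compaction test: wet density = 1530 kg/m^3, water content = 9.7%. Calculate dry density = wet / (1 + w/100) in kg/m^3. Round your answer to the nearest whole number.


Step 1: Dry density = wet density / (1 + w/100)
Step 2: Dry density = 1530 / (1 + 9.7/100)
Step 3: Dry density = 1530 / 1.097
Step 4: Dry density = 1395 kg/m^3

1395


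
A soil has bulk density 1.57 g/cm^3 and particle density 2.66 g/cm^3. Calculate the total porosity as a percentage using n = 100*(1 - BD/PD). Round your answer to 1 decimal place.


Step 1: Formula: n = 100 * (1 - BD / PD)
Step 2: n = 100 * (1 - 1.57 / 2.66)
Step 3: n = 100 * (1 - 0.59023)
Step 4: n = 41.0%

41.0


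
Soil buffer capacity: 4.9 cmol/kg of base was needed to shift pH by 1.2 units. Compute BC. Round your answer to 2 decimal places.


Step 1: BC = change in base / change in pH
Step 2: BC = 4.9 / 1.2
Step 3: BC = 4.08 cmol/(kg*pH unit)

4.08


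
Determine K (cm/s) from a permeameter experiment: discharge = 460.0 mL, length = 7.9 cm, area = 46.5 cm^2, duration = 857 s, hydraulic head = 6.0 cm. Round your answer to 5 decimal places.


Step 1: K = Q * L / (A * t * h)
Step 2: Numerator = 460.0 * 7.9 = 3634.0
Step 3: Denominator = 46.5 * 857 * 6.0 = 239103.0
Step 4: K = 3634.0 / 239103.0 = 0.0152 cm/s

0.0152


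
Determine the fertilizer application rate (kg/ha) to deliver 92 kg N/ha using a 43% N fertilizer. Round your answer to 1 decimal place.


Step 1: Fertilizer rate = target N / (N content / 100)
Step 2: Rate = 92 / (43 / 100)
Step 3: Rate = 92 / 0.43
Step 4: Rate = 214.0 kg/ha

214.0


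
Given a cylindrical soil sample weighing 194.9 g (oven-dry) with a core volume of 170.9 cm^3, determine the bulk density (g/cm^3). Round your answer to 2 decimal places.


Step 1: Identify the formula: BD = dry mass / volume
Step 2: Substitute values: BD = 194.9 / 170.9
Step 3: BD = 1.14 g/cm^3

1.14


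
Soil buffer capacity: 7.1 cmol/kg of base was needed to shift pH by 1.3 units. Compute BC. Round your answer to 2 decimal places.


Step 1: BC = change in base / change in pH
Step 2: BC = 7.1 / 1.3
Step 3: BC = 5.46 cmol/(kg*pH unit)

5.46


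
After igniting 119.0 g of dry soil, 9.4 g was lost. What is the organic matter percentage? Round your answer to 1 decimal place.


Step 1: OM% = 100 * LOI / sample mass
Step 2: OM = 100 * 9.4 / 119.0
Step 3: OM = 7.9%

7.9


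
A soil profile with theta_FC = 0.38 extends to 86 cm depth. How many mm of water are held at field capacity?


Step 1: Water (mm) = theta_FC * depth (cm) * 10
Step 2: Water = 0.38 * 86 * 10
Step 3: Water = 326.8 mm

326.8


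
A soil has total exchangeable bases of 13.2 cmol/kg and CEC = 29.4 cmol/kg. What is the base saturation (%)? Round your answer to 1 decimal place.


Step 1: BS = 100 * (sum of bases) / CEC
Step 2: BS = 100 * 13.2 / 29.4
Step 3: BS = 44.9%

44.9


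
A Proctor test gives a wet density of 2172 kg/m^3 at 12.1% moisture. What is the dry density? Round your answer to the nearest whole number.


Step 1: Dry density = wet density / (1 + w/100)
Step 2: Dry density = 2172 / (1 + 12.1/100)
Step 3: Dry density = 2172 / 1.121
Step 4: Dry density = 1938 kg/m^3

1938


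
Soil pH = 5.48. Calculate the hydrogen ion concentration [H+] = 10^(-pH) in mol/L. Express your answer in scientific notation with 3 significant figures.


Step 1: [H+] = 10^(-pH)
Step 2: [H+] = 10^(-5.48)
Step 3: [H+] = 3.31e-06 mol/L

3.31e-06


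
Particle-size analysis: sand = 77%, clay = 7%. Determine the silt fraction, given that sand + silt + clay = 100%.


Step 1: sand + silt + clay = 100%
Step 2: silt = 100 - sand - clay
Step 3: silt = 100 - 77 - 7
Step 4: silt = 16%

16


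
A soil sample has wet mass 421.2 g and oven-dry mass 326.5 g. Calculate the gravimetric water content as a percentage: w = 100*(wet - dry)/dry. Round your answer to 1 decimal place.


Step 1: Water mass = wet - dry = 421.2 - 326.5 = 94.7 g
Step 2: w = 100 * water mass / dry mass
Step 3: w = 100 * 94.7 / 326.5 = 29.0%

29.0


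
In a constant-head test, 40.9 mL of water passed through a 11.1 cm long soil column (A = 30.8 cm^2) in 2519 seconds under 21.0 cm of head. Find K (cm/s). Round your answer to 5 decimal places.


Step 1: K = Q * L / (A * t * h)
Step 2: Numerator = 40.9 * 11.1 = 453.99
Step 3: Denominator = 30.8 * 2519 * 21.0 = 1629289.2
Step 4: K = 453.99 / 1629289.2 = 0.00028 cm/s

0.00028


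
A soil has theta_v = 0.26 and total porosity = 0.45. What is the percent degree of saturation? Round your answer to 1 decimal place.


Step 1: S = 100 * theta_v / n
Step 2: S = 100 * 0.26 / 0.45
Step 3: S = 57.8%

57.8


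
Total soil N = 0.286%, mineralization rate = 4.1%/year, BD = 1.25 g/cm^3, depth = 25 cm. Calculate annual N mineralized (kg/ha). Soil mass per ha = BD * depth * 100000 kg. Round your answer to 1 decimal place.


Step 1: Soil mass per ha = BD * depth * 100000 = 1.25 * 25 * 100000 = 3125000 kg
Step 2: Total N pool = soil mass * N%/100 = 3125000 * 0.286/100 = 8937.5 kg/ha
Step 3: N mineralized = N pool * rate%/100 = 8937.5 * 4.1/100 = 366.4 kg/ha/yr

366.4


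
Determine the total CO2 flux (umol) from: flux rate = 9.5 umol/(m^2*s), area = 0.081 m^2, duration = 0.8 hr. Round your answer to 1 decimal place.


Step 1: Convert time to seconds: 0.8 hr * 3600 = 2880.0 s
Step 2: Total = flux * area * time_s
Step 3: Total = 9.5 * 0.081 * 2880.0
Step 4: Total = 2216.2 umol

2216.2


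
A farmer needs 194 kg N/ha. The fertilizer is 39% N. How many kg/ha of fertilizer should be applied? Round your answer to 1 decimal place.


Step 1: Fertilizer rate = target N / (N content / 100)
Step 2: Rate = 194 / (39 / 100)
Step 3: Rate = 194 / 0.39
Step 4: Rate = 497.4 kg/ha

497.4


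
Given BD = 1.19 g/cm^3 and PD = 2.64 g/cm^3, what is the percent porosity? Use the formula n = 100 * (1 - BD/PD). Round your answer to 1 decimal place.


Step 1: Formula: n = 100 * (1 - BD / PD)
Step 2: n = 100 * (1 - 1.19 / 2.64)
Step 3: n = 100 * (1 - 0.45076)
Step 4: n = 54.9%

54.9


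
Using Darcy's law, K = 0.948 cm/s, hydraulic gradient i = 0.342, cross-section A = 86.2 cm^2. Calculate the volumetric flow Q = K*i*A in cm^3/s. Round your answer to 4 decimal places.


Step 1: Apply Darcy's law: Q = K * i * A
Step 2: Q = 0.948 * 0.342 * 86.2
Step 3: Q = 27.9474 cm^3/s

27.9474


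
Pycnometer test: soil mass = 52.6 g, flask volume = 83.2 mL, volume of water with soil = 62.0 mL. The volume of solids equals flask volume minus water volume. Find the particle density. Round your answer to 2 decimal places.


Step 1: Volume of solids = flask volume - water volume with soil
Step 2: V_solids = 83.2 - 62.0 = 21.2 mL
Step 3: Particle density = mass / V_solids = 52.6 / 21.2 = 2.48 g/cm^3

2.48


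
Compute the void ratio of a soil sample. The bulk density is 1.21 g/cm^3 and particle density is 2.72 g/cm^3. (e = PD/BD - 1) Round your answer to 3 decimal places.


Step 1: e = PD / BD - 1
Step 2: e = 2.72 / 1.21 - 1
Step 3: e = 2.24793 - 1
Step 4: e = 1.248

1.248


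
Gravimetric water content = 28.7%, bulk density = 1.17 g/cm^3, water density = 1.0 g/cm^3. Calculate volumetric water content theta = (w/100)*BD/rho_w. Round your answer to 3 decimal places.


Step 1: theta = (w / 100) * BD / rho_w
Step 2: theta = (28.7 / 100) * 1.17 / 1.0
Step 3: theta = 0.287 * 1.17
Step 4: theta = 0.336

0.336


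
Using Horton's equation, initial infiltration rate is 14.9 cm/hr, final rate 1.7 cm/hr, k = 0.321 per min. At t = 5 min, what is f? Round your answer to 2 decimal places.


Step 1: f = fc + (f0 - fc) * exp(-k * t)
Step 2: exp(-0.321 * 5) = 0.20089
Step 3: f = 1.7 + (14.9 - 1.7) * 0.20089
Step 4: f = 1.7 + 13.2 * 0.20089
Step 5: f = 4.35 cm/hr

4.35


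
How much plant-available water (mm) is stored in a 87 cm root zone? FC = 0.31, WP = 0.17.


Step 1: Available water = (FC - WP) * depth * 10
Step 2: AW = (0.31 - 0.17) * 87 * 10
Step 3: AW = 0.14 * 87 * 10
Step 4: AW = 121.8 mm

121.8


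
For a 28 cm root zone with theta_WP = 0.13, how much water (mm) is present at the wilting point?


Step 1: Water (mm) = theta_WP * depth * 10
Step 2: Water = 0.13 * 28 * 10
Step 3: Water = 36.4 mm

36.4


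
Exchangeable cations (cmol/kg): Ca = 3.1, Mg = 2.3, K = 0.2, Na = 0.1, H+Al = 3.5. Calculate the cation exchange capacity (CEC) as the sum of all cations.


Step 1: CEC = Ca + Mg + K + Na + (H+Al)
Step 2: CEC = 3.1 + 2.3 + 0.2 + 0.1 + 3.5
Step 3: CEC = 9.2 cmol/kg

9.2


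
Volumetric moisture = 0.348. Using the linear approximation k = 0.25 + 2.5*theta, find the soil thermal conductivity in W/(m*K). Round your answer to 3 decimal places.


Step 1: k = 0.25 + 2.5 * theta
Step 2: k = 0.25 + 2.5 * 0.348
Step 3: k = 0.25 + 0.87
Step 4: k = 1.12 W/(m*K)

1.12


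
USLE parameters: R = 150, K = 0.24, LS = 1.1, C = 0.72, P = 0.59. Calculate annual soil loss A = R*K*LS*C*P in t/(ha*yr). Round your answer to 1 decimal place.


Step 1: A = R * K * LS * C * P
Step 2: R * K = 150 * 0.24 = 36.0
Step 3: (R*K) * LS = 36.0 * 1.1 = 39.6
Step 4: * C * P = 39.6 * 0.72 * 0.59 = 16.8
Step 5: A = 16.8 t/(ha*yr)

16.8


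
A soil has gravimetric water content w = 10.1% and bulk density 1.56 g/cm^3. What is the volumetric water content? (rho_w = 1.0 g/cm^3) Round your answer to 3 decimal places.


Step 1: theta = (w / 100) * BD / rho_w
Step 2: theta = (10.1 / 100) * 1.56 / 1.0
Step 3: theta = 0.101 * 1.56
Step 4: theta = 0.158

0.158


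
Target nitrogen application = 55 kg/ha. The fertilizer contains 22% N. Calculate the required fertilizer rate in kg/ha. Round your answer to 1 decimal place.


Step 1: Fertilizer rate = target N / (N content / 100)
Step 2: Rate = 55 / (22 / 100)
Step 3: Rate = 55 / 0.22
Step 4: Rate = 250.0 kg/ha

250.0


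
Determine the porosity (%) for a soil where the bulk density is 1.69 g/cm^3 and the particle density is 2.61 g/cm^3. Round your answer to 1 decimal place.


Step 1: Formula: n = 100 * (1 - BD / PD)
Step 2: n = 100 * (1 - 1.69 / 2.61)
Step 3: n = 100 * (1 - 0.64751)
Step 4: n = 35.2%

35.2


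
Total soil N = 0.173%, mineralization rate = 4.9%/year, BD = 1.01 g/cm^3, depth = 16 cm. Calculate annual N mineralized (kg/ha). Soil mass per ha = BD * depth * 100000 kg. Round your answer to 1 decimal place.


Step 1: Soil mass per ha = BD * depth * 100000 = 1.01 * 16 * 100000 = 1616000 kg
Step 2: Total N pool = soil mass * N%/100 = 1616000 * 0.173/100 = 2795.68 kg/ha
Step 3: N mineralized = N pool * rate%/100 = 2795.68 * 4.9/100 = 137.0 kg/ha/yr

137.0


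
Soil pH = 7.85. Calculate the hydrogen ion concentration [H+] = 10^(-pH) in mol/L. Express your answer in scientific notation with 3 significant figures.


Step 1: [H+] = 10^(-pH)
Step 2: [H+] = 10^(-7.85)
Step 3: [H+] = 1.41e-08 mol/L

1.41e-08


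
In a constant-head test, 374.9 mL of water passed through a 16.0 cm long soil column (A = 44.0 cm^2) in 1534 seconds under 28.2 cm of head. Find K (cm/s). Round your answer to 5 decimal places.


Step 1: K = Q * L / (A * t * h)
Step 2: Numerator = 374.9 * 16.0 = 5998.4
Step 3: Denominator = 44.0 * 1534 * 28.2 = 1903387.2
Step 4: K = 5998.4 / 1903387.2 = 0.00315 cm/s

0.00315


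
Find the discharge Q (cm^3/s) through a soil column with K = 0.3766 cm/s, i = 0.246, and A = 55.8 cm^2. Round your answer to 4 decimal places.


Step 1: Apply Darcy's law: Q = K * i * A
Step 2: Q = 0.3766 * 0.246 * 55.8
Step 3: Q = 5.1695 cm^3/s

5.1695


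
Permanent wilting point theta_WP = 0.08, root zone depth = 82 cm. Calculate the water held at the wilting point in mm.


Step 1: Water (mm) = theta_WP * depth * 10
Step 2: Water = 0.08 * 82 * 10
Step 3: Water = 65.6 mm

65.6


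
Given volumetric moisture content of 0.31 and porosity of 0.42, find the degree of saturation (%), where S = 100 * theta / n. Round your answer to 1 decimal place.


Step 1: S = 100 * theta_v / n
Step 2: S = 100 * 0.31 / 0.42
Step 3: S = 73.8%

73.8


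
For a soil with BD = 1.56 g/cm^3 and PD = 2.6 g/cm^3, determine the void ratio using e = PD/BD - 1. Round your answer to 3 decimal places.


Step 1: e = PD / BD - 1
Step 2: e = 2.6 / 1.56 - 1
Step 3: e = 1.66667 - 1
Step 4: e = 0.667

0.667


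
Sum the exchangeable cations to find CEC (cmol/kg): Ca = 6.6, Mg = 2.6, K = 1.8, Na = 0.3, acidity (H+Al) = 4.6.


Step 1: CEC = Ca + Mg + K + Na + (H+Al)
Step 2: CEC = 6.6 + 2.6 + 1.8 + 0.3 + 4.6
Step 3: CEC = 15.9 cmol/kg

15.9


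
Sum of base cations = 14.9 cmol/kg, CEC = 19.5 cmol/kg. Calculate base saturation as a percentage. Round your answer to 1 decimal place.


Step 1: BS = 100 * (sum of bases) / CEC
Step 2: BS = 100 * 14.9 / 19.5
Step 3: BS = 76.4%

76.4


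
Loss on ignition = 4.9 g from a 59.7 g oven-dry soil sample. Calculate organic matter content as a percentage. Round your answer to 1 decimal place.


Step 1: OM% = 100 * LOI / sample mass
Step 2: OM = 100 * 4.9 / 59.7
Step 3: OM = 8.2%

8.2


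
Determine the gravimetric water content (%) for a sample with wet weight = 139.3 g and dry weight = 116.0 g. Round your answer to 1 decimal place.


Step 1: Water mass = wet - dry = 139.3 - 116.0 = 23.3 g
Step 2: w = 100 * water mass / dry mass
Step 3: w = 100 * 23.3 / 116.0 = 20.1%

20.1


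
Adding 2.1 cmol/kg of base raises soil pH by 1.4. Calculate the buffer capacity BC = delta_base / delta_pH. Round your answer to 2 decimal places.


Step 1: BC = change in base / change in pH
Step 2: BC = 2.1 / 1.4
Step 3: BC = 1.5 cmol/(kg*pH unit)

1.5


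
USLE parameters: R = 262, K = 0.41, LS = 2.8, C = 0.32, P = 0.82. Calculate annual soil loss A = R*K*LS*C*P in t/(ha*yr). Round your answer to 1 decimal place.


Step 1: A = R * K * LS * C * P
Step 2: R * K = 262 * 0.41 = 107.42
Step 3: (R*K) * LS = 107.42 * 2.8 = 300.776
Step 4: * C * P = 300.776 * 0.32 * 0.82 = 78.9
Step 5: A = 78.9 t/(ha*yr)

78.9


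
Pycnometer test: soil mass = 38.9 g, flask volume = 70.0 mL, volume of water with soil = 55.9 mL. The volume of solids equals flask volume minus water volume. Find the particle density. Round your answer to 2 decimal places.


Step 1: Volume of solids = flask volume - water volume with soil
Step 2: V_solids = 70.0 - 55.9 = 14.1 mL
Step 3: Particle density = mass / V_solids = 38.9 / 14.1 = 2.76 g/cm^3

2.76


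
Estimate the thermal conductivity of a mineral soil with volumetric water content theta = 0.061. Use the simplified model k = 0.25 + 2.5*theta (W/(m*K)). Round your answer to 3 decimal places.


Step 1: k = 0.25 + 2.5 * theta
Step 2: k = 0.25 + 2.5 * 0.061
Step 3: k = 0.25 + 0.153
Step 4: k = 0.403 W/(m*K)

0.403


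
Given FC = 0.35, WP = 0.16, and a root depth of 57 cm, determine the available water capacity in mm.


Step 1: Available water = (FC - WP) * depth * 10
Step 2: AW = (0.35 - 0.16) * 57 * 10
Step 3: AW = 0.19 * 57 * 10
Step 4: AW = 108.3 mm

108.3


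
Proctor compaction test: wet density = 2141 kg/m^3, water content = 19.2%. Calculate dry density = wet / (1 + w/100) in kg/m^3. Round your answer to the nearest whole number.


Step 1: Dry density = wet density / (1 + w/100)
Step 2: Dry density = 2141 / (1 + 19.2/100)
Step 3: Dry density = 2141 / 1.192
Step 4: Dry density = 1796 kg/m^3

1796


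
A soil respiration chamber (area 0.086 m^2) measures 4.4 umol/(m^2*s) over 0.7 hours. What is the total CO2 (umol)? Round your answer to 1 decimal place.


Step 1: Convert time to seconds: 0.7 hr * 3600 = 2520.0 s
Step 2: Total = flux * area * time_s
Step 3: Total = 4.4 * 0.086 * 2520.0
Step 4: Total = 953.6 umol

953.6


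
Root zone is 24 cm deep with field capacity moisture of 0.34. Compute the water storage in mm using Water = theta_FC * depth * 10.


Step 1: Water (mm) = theta_FC * depth (cm) * 10
Step 2: Water = 0.34 * 24 * 10
Step 3: Water = 81.6 mm

81.6


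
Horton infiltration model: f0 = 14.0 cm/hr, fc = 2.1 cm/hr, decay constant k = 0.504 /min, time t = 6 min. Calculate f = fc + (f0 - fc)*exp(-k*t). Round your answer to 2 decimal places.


Step 1: f = fc + (f0 - fc) * exp(-k * t)
Step 2: exp(-0.504 * 6) = 0.048606
Step 3: f = 2.1 + (14.0 - 2.1) * 0.048606
Step 4: f = 2.1 + 11.9 * 0.048606
Step 5: f = 2.68 cm/hr

2.68


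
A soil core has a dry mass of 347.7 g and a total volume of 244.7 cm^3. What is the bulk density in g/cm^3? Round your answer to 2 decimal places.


Step 1: Identify the formula: BD = dry mass / volume
Step 2: Substitute values: BD = 347.7 / 244.7
Step 3: BD = 1.42 g/cm^3

1.42


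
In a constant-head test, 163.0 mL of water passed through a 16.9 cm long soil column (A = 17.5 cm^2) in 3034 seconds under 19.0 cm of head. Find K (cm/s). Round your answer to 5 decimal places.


Step 1: K = Q * L / (A * t * h)
Step 2: Numerator = 163.0 * 16.9 = 2754.7
Step 3: Denominator = 17.5 * 3034 * 19.0 = 1008805.0
Step 4: K = 2754.7 / 1008805.0 = 0.00273 cm/s

0.00273


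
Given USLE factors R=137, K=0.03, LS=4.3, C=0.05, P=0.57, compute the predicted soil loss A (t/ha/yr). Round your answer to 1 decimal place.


Step 1: A = R * K * LS * C * P
Step 2: R * K = 137 * 0.03 = 4.11
Step 3: (R*K) * LS = 4.11 * 4.3 = 17.673
Step 4: * C * P = 17.673 * 0.05 * 0.57 = 0.5
Step 5: A = 0.5 t/(ha*yr)

0.5


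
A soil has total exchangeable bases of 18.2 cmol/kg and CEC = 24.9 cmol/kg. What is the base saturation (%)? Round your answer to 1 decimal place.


Step 1: BS = 100 * (sum of bases) / CEC
Step 2: BS = 100 * 18.2 / 24.9
Step 3: BS = 73.1%

73.1


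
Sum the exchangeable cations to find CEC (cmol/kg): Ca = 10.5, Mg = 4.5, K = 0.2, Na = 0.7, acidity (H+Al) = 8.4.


Step 1: CEC = Ca + Mg + K + Na + (H+Al)
Step 2: CEC = 10.5 + 4.5 + 0.2 + 0.7 + 8.4
Step 3: CEC = 24.3 cmol/kg

24.3


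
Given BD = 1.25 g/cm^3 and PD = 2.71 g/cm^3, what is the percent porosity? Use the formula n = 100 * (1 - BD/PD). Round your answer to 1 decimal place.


Step 1: Formula: n = 100 * (1 - BD / PD)
Step 2: n = 100 * (1 - 1.25 / 2.71)
Step 3: n = 100 * (1 - 0.46125)
Step 4: n = 53.9%

53.9


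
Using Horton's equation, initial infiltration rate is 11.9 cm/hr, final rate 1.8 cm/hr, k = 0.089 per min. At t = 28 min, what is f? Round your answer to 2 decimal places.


Step 1: f = fc + (f0 - fc) * exp(-k * t)
Step 2: exp(-0.089 * 28) = 0.082744
Step 3: f = 1.8 + (11.9 - 1.8) * 0.082744
Step 4: f = 1.8 + 10.1 * 0.082744
Step 5: f = 2.64 cm/hr

2.64


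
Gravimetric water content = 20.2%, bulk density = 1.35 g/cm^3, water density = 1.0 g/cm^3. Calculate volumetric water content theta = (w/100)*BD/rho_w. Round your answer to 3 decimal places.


Step 1: theta = (w / 100) * BD / rho_w
Step 2: theta = (20.2 / 100) * 1.35 / 1.0
Step 3: theta = 0.202 * 1.35
Step 4: theta = 0.273

0.273


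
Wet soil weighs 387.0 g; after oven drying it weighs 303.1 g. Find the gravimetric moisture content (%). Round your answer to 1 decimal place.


Step 1: Water mass = wet - dry = 387.0 - 303.1 = 83.9 g
Step 2: w = 100 * water mass / dry mass
Step 3: w = 100 * 83.9 / 303.1 = 27.7%

27.7


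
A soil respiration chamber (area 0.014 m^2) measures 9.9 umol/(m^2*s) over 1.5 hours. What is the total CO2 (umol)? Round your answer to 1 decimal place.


Step 1: Convert time to seconds: 1.5 hr * 3600 = 5400.0 s
Step 2: Total = flux * area * time_s
Step 3: Total = 9.9 * 0.014 * 5400.0
Step 4: Total = 748.4 umol

748.4


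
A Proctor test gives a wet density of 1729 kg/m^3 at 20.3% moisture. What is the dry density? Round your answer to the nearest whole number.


Step 1: Dry density = wet density / (1 + w/100)
Step 2: Dry density = 1729 / (1 + 20.3/100)
Step 3: Dry density = 1729 / 1.203
Step 4: Dry density = 1437 kg/m^3

1437


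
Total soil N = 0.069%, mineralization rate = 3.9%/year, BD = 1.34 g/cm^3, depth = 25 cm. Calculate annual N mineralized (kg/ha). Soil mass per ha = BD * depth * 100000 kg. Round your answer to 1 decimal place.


Step 1: Soil mass per ha = BD * depth * 100000 = 1.34 * 25 * 100000 = 3350000 kg
Step 2: Total N pool = soil mass * N%/100 = 3350000 * 0.069/100 = 2311.5 kg/ha
Step 3: N mineralized = N pool * rate%/100 = 2311.5 * 3.9/100 = 90.1 kg/ha/yr

90.1


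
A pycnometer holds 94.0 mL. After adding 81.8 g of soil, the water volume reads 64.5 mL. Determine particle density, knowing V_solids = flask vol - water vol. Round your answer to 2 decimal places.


Step 1: Volume of solids = flask volume - water volume with soil
Step 2: V_solids = 94.0 - 64.5 = 29.5 mL
Step 3: Particle density = mass / V_solids = 81.8 / 29.5 = 2.77 g/cm^3

2.77


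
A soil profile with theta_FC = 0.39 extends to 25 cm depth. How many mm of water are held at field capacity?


Step 1: Water (mm) = theta_FC * depth (cm) * 10
Step 2: Water = 0.39 * 25 * 10
Step 3: Water = 97.5 mm

97.5


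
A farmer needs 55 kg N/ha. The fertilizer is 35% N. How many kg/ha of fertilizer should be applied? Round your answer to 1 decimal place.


Step 1: Fertilizer rate = target N / (N content / 100)
Step 2: Rate = 55 / (35 / 100)
Step 3: Rate = 55 / 0.35
Step 4: Rate = 157.1 kg/ha

157.1


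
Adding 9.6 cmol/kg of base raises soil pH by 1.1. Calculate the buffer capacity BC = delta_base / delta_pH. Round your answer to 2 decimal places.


Step 1: BC = change in base / change in pH
Step 2: BC = 9.6 / 1.1
Step 3: BC = 8.73 cmol/(kg*pH unit)

8.73


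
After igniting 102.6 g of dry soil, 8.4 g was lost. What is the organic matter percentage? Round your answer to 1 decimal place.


Step 1: OM% = 100 * LOI / sample mass
Step 2: OM = 100 * 8.4 / 102.6
Step 3: OM = 8.2%

8.2


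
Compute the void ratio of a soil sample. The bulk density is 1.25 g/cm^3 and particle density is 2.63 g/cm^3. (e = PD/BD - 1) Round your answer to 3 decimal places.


Step 1: e = PD / BD - 1
Step 2: e = 2.63 / 1.25 - 1
Step 3: e = 2.104 - 1
Step 4: e = 1.104

1.104


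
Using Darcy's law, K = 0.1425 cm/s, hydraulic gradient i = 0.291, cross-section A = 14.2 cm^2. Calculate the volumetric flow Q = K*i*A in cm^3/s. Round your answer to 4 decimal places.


Step 1: Apply Darcy's law: Q = K * i * A
Step 2: Q = 0.1425 * 0.291 * 14.2
Step 3: Q = 0.5888 cm^3/s

0.5888


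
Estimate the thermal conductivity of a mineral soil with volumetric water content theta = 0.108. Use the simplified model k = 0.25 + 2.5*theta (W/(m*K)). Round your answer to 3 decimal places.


Step 1: k = 0.25 + 2.5 * theta
Step 2: k = 0.25 + 2.5 * 0.108
Step 3: k = 0.25 + 0.27
Step 4: k = 0.52 W/(m*K)

0.52


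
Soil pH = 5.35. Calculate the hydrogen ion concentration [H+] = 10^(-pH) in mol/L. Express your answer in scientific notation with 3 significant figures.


Step 1: [H+] = 10^(-pH)
Step 2: [H+] = 10^(-5.35)
Step 3: [H+] = 4.47e-06 mol/L

4.47e-06


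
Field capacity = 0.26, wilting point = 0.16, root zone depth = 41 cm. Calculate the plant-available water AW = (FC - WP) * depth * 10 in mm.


Step 1: Available water = (FC - WP) * depth * 10
Step 2: AW = (0.26 - 0.16) * 41 * 10
Step 3: AW = 0.1 * 41 * 10
Step 4: AW = 41.0 mm

41.0
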